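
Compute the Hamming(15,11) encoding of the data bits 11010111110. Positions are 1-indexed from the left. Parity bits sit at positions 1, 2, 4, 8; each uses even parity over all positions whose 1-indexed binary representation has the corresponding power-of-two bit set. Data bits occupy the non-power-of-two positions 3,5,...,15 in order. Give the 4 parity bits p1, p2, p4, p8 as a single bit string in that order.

Place data bits at non-power-of-two positions: b3=1, b5=1, b6=0, b7=1, b9=0, b10=1, b11=1, b12=1, b13=1, b14=1, b15=0.
p1 = XOR of data positions {3,5,7,9,11,13,15} = 1⊕1⊕1⊕0⊕1⊕1⊕0 = 1
p2 = XOR of data positions {3,6,7,10,11,14,15} = 1⊕0⊕1⊕1⊕1⊕1⊕0 = 1
p4 = XOR of data positions {5,6,7,12,13,14,15} = 1⊕0⊕1⊕1⊕1⊕1⊕0 = 1
p8 = XOR of data positions {9,10,11,12,13,14,15} = 0⊕1⊕1⊕1⊕1⊕1⊕0 = 1
Parity bits p1,p2,p4,p8 = 1111

1111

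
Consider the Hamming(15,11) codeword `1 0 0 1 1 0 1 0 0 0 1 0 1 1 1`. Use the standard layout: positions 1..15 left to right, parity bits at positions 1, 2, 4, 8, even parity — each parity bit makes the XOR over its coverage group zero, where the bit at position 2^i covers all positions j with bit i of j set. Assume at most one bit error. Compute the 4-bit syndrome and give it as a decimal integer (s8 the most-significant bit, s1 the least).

0

s1: b1⊕b3⊕b5⊕b7⊕b9⊕b11⊕b13⊕b15 = 1⊕0⊕1⊕1⊕0⊕1⊕1⊕1 = 0
s2: b2⊕b3⊕b6⊕b7⊕b10⊕b11⊕b14⊕b15 = 0⊕0⊕0⊕1⊕0⊕1⊕1⊕1 = 0
s4: b4⊕b5⊕b6⊕b7⊕b12⊕b13⊕b14⊕b15 = 1⊕1⊕0⊕1⊕0⊕1⊕1⊕1 = 0
s8: b8⊕b9⊕b10⊕b11⊕b12⊕b13⊕b14⊕b15 = 0⊕0⊕0⊕1⊕0⊕1⊕1⊕1 = 0
Syndrome (s8...s1) = 0000 → position 0 (no error).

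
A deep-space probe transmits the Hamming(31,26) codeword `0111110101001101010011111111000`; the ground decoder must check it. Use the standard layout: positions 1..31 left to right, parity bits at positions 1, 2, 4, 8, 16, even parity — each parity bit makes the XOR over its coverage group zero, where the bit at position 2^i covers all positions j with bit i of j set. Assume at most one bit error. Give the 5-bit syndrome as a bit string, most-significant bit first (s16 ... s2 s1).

s1: b1⊕b3⊕b5⊕b7⊕b9⊕b11⊕b13⊕b15⊕b17⊕b19⊕b21⊕b23⊕b25⊕b27⊕b29⊕b31 = 0⊕1⊕1⊕0⊕0⊕0⊕1⊕0⊕0⊕0⊕1⊕1⊕1⊕1⊕0⊕0 = 1
s2: b2⊕b3⊕b6⊕b7⊕b10⊕b11⊕b14⊕b15⊕b18⊕b19⊕b22⊕b23⊕b26⊕b27⊕b30⊕b31 = 1⊕1⊕1⊕0⊕1⊕0⊕1⊕0⊕1⊕0⊕1⊕1⊕1⊕1⊕0⊕0 = 0
s4: b4⊕b5⊕b6⊕b7⊕b12⊕b13⊕b14⊕b15⊕b20⊕b21⊕b22⊕b23⊕b28⊕b29⊕b30⊕b31 = 1⊕1⊕1⊕0⊕0⊕1⊕1⊕0⊕0⊕1⊕1⊕1⊕1⊕0⊕0⊕0 = 1
s8: b8⊕b9⊕b10⊕b11⊕b12⊕b13⊕b14⊕b15⊕b24⊕b25⊕b26⊕b27⊕b28⊕b29⊕b30⊕b31 = 1⊕0⊕1⊕0⊕0⊕1⊕1⊕0⊕1⊕1⊕1⊕1⊕1⊕0⊕0⊕0 = 1
s16: b16⊕b17⊕b18⊕b19⊕b20⊕b21⊕b22⊕b23⊕b24⊕b25⊕b26⊕b27⊕b28⊕b29⊕b30⊕b31 = 1⊕0⊕1⊕0⊕0⊕1⊕1⊕1⊕1⊕1⊕1⊕1⊕1⊕0⊕0⊕0 = 0
Syndrome (s16...s1) = 01101 → position 13.

01101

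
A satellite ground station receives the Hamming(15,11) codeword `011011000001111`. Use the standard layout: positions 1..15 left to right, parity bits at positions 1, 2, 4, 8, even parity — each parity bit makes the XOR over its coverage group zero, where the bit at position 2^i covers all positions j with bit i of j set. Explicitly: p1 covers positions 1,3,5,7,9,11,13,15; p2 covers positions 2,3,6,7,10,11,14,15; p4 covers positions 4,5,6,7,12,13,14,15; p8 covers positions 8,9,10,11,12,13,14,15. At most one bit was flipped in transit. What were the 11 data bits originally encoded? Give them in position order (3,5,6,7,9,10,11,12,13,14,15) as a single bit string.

11100001111

s1: b1⊕b3⊕b5⊕b7⊕b9⊕b11⊕b13⊕b15 = 0⊕1⊕1⊕0⊕0⊕0⊕1⊕1 = 0
s2: b2⊕b3⊕b6⊕b7⊕b10⊕b11⊕b14⊕b15 = 1⊕1⊕1⊕0⊕0⊕0⊕1⊕1 = 1
s4: b4⊕b5⊕b6⊕b7⊕b12⊕b13⊕b14⊕b15 = 0⊕1⊕1⊕0⊕1⊕1⊕1⊕1 = 0
s8: b8⊕b9⊕b10⊕b11⊕b12⊕b13⊕b14⊕b15 = 0⊕0⊕0⊕0⊕1⊕1⊕1⊕1 = 0
Syndrome (s8...s1) = 0010 → position 2.
Flip bit 2: corrected codeword = 001011000001111
Data bits at positions 3,5,6,7,9,10,11,12,13,14,15: 11100001111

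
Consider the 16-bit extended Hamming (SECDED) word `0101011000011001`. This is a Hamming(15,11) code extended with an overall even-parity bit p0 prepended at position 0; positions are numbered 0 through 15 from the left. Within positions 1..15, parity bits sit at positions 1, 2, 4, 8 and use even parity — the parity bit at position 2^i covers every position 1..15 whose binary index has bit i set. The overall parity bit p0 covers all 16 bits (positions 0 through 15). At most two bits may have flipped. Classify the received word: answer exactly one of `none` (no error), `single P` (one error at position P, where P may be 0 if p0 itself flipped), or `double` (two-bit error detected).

single 9

s1: b1⊕b3⊕b5⊕b7⊕b9⊕b11⊕b13⊕b15 = 1⊕1⊕1⊕0⊕0⊕1⊕0⊕1 = 1
s2: b2⊕b3⊕b6⊕b7⊕b10⊕b11⊕b14⊕b15 = 0⊕1⊕1⊕0⊕0⊕1⊕0⊕1 = 0
s4: b4⊕b5⊕b6⊕b7⊕b12⊕b13⊕b14⊕b15 = 0⊕1⊕1⊕0⊕1⊕0⊕0⊕1 = 0
s8: b8⊕b9⊕b10⊕b11⊕b12⊕b13⊕b14⊕b15 = 0⊕0⊕0⊕1⊕1⊕0⊕0⊕1 = 1
Syndrome (s8...s1) = 1001 → position 9.
Overall parity (XOR of all 16 bits, including p0): 0⊕1⊕0⊕1⊕0⊕1⊕1⊕0⊕0⊕0⊕0⊕1⊕1⊕0⊕0⊕1 = 1
Overall=1, syndrome position=9 → single-bit error at position 9.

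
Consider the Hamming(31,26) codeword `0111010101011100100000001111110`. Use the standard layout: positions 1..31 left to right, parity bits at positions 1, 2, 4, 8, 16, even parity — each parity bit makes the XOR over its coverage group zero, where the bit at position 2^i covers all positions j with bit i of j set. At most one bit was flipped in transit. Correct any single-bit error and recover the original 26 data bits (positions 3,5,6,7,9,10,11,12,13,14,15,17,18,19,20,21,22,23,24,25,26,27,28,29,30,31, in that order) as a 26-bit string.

10100101110100000011111110

s1: b1⊕b3⊕b5⊕b7⊕b9⊕b11⊕b13⊕b15⊕b17⊕b19⊕b21⊕b23⊕b25⊕b27⊕b29⊕b31 = 0⊕1⊕0⊕0⊕0⊕0⊕1⊕0⊕1⊕0⊕0⊕0⊕1⊕1⊕1⊕0 = 0
s2: b2⊕b3⊕b6⊕b7⊕b10⊕b11⊕b14⊕b15⊕b18⊕b19⊕b22⊕b23⊕b26⊕b27⊕b30⊕b31 = 1⊕1⊕1⊕0⊕1⊕0⊕1⊕0⊕0⊕0⊕0⊕0⊕1⊕1⊕1⊕0 = 0
s4: b4⊕b5⊕b6⊕b7⊕b12⊕b13⊕b14⊕b15⊕b20⊕b21⊕b22⊕b23⊕b28⊕b29⊕b30⊕b31 = 1⊕0⊕1⊕0⊕1⊕1⊕1⊕0⊕0⊕0⊕0⊕0⊕1⊕1⊕1⊕0 = 0
s8: b8⊕b9⊕b10⊕b11⊕b12⊕b13⊕b14⊕b15⊕b24⊕b25⊕b26⊕b27⊕b28⊕b29⊕b30⊕b31 = 1⊕0⊕1⊕0⊕1⊕1⊕1⊕0⊕0⊕1⊕1⊕1⊕1⊕1⊕1⊕0 = 1
s16: b16⊕b17⊕b18⊕b19⊕b20⊕b21⊕b22⊕b23⊕b24⊕b25⊕b26⊕b27⊕b28⊕b29⊕b30⊕b31 = 0⊕1⊕0⊕0⊕0⊕0⊕0⊕0⊕0⊕1⊕1⊕1⊕1⊕1⊕1⊕0 = 1
Syndrome (s16...s1) = 11000 → position 24.
Flip bit 24: corrected codeword = 0111010101011100100000011111110
Data bits at positions 3,5,6,7,9,10,11,12,13,14,15,17,18,19,20,21,22,23,24,25,26,27,28,29,30,31: 10100101110100000011111110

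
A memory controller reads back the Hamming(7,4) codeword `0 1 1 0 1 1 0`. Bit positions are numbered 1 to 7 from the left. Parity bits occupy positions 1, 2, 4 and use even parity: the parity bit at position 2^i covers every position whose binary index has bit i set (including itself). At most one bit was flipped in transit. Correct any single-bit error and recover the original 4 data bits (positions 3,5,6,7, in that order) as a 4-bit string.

1110

s1: b1⊕b3⊕b5⊕b7 = 0⊕1⊕1⊕0 = 0
s2: b2⊕b3⊕b6⊕b7 = 1⊕1⊕1⊕0 = 1
s4: b4⊕b5⊕b6⊕b7 = 0⊕1⊕1⊕0 = 0
Syndrome (s4...s1) = 010 → position 2.
Flip bit 2: corrected codeword = 0010110
Data bits at positions 3,5,6,7: 1110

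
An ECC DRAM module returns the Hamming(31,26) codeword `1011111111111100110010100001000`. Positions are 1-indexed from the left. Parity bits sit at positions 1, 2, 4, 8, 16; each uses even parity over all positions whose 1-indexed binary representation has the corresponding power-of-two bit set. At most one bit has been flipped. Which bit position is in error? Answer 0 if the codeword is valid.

16

s1: b1⊕b3⊕b5⊕b7⊕b9⊕b11⊕b13⊕b15⊕b17⊕b19⊕b21⊕b23⊕b25⊕b27⊕b29⊕b31 = 1⊕1⊕1⊕1⊕1⊕1⊕1⊕0⊕1⊕0⊕1⊕1⊕0⊕0⊕0⊕0 = 0
s2: b2⊕b3⊕b6⊕b7⊕b10⊕b11⊕b14⊕b15⊕b18⊕b19⊕b22⊕b23⊕b26⊕b27⊕b30⊕b31 = 0⊕1⊕1⊕1⊕1⊕1⊕1⊕0⊕1⊕0⊕0⊕1⊕0⊕0⊕0⊕0 = 0
s4: b4⊕b5⊕b6⊕b7⊕b12⊕b13⊕b14⊕b15⊕b20⊕b21⊕b22⊕b23⊕b28⊕b29⊕b30⊕b31 = 1⊕1⊕1⊕1⊕1⊕1⊕1⊕0⊕0⊕1⊕0⊕1⊕1⊕0⊕0⊕0 = 0
s8: b8⊕b9⊕b10⊕b11⊕b12⊕b13⊕b14⊕b15⊕b24⊕b25⊕b26⊕b27⊕b28⊕b29⊕b30⊕b31 = 1⊕1⊕1⊕1⊕1⊕1⊕1⊕0⊕0⊕0⊕0⊕0⊕1⊕0⊕0⊕0 = 0
s16: b16⊕b17⊕b18⊕b19⊕b20⊕b21⊕b22⊕b23⊕b24⊕b25⊕b26⊕b27⊕b28⊕b29⊕b30⊕b31 = 0⊕1⊕1⊕0⊕0⊕1⊕0⊕1⊕0⊕0⊕0⊕0⊕1⊕0⊕0⊕0 = 1
Syndrome (s16...s1) = 10000 → position 16.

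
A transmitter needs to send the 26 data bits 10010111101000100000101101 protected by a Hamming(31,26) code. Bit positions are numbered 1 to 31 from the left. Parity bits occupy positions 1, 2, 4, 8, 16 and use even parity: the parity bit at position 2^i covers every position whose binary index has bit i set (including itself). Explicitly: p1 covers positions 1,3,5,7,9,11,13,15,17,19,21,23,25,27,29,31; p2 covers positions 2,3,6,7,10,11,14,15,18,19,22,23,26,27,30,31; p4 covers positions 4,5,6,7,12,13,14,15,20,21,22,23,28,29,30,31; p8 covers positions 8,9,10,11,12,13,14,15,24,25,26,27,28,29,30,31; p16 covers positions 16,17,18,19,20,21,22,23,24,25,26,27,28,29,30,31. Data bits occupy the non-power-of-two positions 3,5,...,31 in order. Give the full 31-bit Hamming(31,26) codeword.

Place data bits at non-power-of-two positions: b3=1, b5=0, b6=0, b7=1, b9=0, b10=1, b11=1, b12=1, b13=1, b14=0, b15=1, b17=0, b18=0, b19=0, b20=1, b21=0, b22=0, b23=0, b24=0, b25=0, b26=1, b27=0, b28=1, b29=1, b30=0, b31=1.
p1 = XOR of data positions {3,5,7,9,11,13,15,17,19,21,23,25,27,29,31} = 1⊕0⊕1⊕0⊕1⊕1⊕1⊕0⊕0⊕0⊕0⊕0⊕0⊕1⊕1 = 1
p2 = XOR of data positions {3,6,7,10,11,14,15,18,19,22,23,26,27,30,31} = 1⊕0⊕1⊕1⊕1⊕0⊕1⊕0⊕0⊕0⊕0⊕1⊕0⊕0⊕1 = 1
p4 = XOR of data positions {5,6,7,12,13,14,15,20,21,22,23,28,29,30,31} = 0⊕0⊕1⊕1⊕1⊕0⊕1⊕1⊕0⊕0⊕0⊕1⊕1⊕0⊕1 = 0
p8 = XOR of data positions {9,10,11,12,13,14,15,24,25,26,27,28,29,30,31} = 0⊕1⊕1⊕1⊕1⊕0⊕1⊕0⊕0⊕1⊕0⊕1⊕1⊕0⊕1 = 1
p16 = XOR of data positions {17,18,19,20,21,22,23,24,25,26,27,28,29,30,31} = 0⊕0⊕0⊕1⊕0⊕0⊕0⊕0⊕0⊕1⊕0⊕1⊕1⊕0⊕1 = 1
Codeword b1..b31 = 1110001101111011000100000101101

1110001101111011000100000101101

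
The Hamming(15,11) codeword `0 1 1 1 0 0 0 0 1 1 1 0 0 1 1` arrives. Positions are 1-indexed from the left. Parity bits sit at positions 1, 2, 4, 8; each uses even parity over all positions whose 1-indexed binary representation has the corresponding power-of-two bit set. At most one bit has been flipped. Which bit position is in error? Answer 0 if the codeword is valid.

12

s1: b1⊕b3⊕b5⊕b7⊕b9⊕b11⊕b13⊕b15 = 0⊕1⊕0⊕0⊕1⊕1⊕0⊕1 = 0
s2: b2⊕b3⊕b6⊕b7⊕b10⊕b11⊕b14⊕b15 = 1⊕1⊕0⊕0⊕1⊕1⊕1⊕1 = 0
s4: b4⊕b5⊕b6⊕b7⊕b12⊕b13⊕b14⊕b15 = 1⊕0⊕0⊕0⊕0⊕0⊕1⊕1 = 1
s8: b8⊕b9⊕b10⊕b11⊕b12⊕b13⊕b14⊕b15 = 0⊕1⊕1⊕1⊕0⊕0⊕1⊕1 = 1
Syndrome (s8...s1) = 1100 → position 12.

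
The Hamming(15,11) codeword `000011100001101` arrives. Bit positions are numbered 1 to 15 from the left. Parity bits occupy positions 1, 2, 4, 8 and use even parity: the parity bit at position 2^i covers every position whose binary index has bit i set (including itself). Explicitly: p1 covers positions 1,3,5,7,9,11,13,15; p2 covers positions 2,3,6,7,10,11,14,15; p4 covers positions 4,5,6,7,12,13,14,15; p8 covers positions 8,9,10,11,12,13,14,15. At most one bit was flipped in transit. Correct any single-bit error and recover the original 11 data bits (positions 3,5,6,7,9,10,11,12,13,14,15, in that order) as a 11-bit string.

s1: b1⊕b3⊕b5⊕b7⊕b9⊕b11⊕b13⊕b15 = 0⊕0⊕1⊕1⊕0⊕0⊕1⊕1 = 0
s2: b2⊕b3⊕b6⊕b7⊕b10⊕b11⊕b14⊕b15 = 0⊕0⊕1⊕1⊕0⊕0⊕0⊕1 = 1
s4: b4⊕b5⊕b6⊕b7⊕b12⊕b13⊕b14⊕b15 = 0⊕1⊕1⊕1⊕1⊕1⊕0⊕1 = 0
s8: b8⊕b9⊕b10⊕b11⊕b12⊕b13⊕b14⊕b15 = 0⊕0⊕0⊕0⊕1⊕1⊕0⊕1 = 1
Syndrome (s8...s1) = 1010 → position 10.
Flip bit 10: corrected codeword = 000011100101101
Data bits at positions 3,5,6,7,9,10,11,12,13,14,15: 01110101101

01110101101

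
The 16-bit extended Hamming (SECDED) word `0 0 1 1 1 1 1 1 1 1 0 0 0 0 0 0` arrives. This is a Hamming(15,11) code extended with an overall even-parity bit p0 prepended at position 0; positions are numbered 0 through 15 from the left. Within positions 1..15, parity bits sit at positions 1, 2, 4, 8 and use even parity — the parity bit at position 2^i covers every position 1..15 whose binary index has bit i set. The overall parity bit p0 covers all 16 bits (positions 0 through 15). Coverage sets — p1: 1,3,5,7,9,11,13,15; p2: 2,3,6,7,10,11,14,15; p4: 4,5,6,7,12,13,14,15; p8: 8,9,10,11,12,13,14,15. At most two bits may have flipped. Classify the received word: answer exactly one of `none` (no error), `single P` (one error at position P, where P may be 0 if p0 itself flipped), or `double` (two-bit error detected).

none

s1: b1⊕b3⊕b5⊕b7⊕b9⊕b11⊕b13⊕b15 = 0⊕1⊕1⊕1⊕1⊕0⊕0⊕0 = 0
s2: b2⊕b3⊕b6⊕b7⊕b10⊕b11⊕b14⊕b15 = 1⊕1⊕1⊕1⊕0⊕0⊕0⊕0 = 0
s4: b4⊕b5⊕b6⊕b7⊕b12⊕b13⊕b14⊕b15 = 1⊕1⊕1⊕1⊕0⊕0⊕0⊕0 = 0
s8: b8⊕b9⊕b10⊕b11⊕b12⊕b13⊕b14⊕b15 = 1⊕1⊕0⊕0⊕0⊕0⊕0⊕0 = 0
Syndrome (s8...s1) = 0000 → position 0 (no error).
Overall parity (XOR of all 16 bits, including p0): 0⊕0⊕1⊕1⊕1⊕1⊕1⊕1⊕1⊕1⊕0⊕0⊕0⊕0⊕0⊕0 = 0
Overall=0, syndrome position=0 → no error.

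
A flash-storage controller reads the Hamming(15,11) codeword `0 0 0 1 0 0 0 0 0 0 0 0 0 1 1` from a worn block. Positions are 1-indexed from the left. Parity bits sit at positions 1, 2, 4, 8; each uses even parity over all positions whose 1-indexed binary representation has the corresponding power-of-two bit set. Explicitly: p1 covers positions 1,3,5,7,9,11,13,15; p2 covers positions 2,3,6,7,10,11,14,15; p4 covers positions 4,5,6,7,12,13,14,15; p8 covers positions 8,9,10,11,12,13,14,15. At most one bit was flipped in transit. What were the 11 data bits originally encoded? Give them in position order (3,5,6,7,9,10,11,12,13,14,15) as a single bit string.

01000000011

s1: b1⊕b3⊕b5⊕b7⊕b9⊕b11⊕b13⊕b15 = 0⊕0⊕0⊕0⊕0⊕0⊕0⊕1 = 1
s2: b2⊕b3⊕b6⊕b7⊕b10⊕b11⊕b14⊕b15 = 0⊕0⊕0⊕0⊕0⊕0⊕1⊕1 = 0
s4: b4⊕b5⊕b6⊕b7⊕b12⊕b13⊕b14⊕b15 = 1⊕0⊕0⊕0⊕0⊕0⊕1⊕1 = 1
s8: b8⊕b9⊕b10⊕b11⊕b12⊕b13⊕b14⊕b15 = 0⊕0⊕0⊕0⊕0⊕0⊕1⊕1 = 0
Syndrome (s8...s1) = 0101 → position 5.
Flip bit 5: corrected codeword = 000110000000011
Data bits at positions 3,5,6,7,9,10,11,12,13,14,15: 01000000011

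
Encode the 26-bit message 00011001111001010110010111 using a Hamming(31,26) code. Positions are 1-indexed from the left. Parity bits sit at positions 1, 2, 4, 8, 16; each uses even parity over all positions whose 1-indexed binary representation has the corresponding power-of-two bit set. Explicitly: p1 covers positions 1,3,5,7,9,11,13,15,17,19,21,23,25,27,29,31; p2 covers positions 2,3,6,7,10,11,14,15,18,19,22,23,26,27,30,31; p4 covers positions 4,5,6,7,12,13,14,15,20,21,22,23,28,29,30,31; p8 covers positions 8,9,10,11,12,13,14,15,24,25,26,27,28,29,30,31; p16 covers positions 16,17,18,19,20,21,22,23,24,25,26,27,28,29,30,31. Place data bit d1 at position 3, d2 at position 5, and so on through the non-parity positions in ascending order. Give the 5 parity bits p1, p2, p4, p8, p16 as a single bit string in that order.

Place data bits at non-power-of-two positions: b3=0, b5=0, b6=0, b7=1, b9=1, b10=0, b11=0, b12=1, b13=1, b14=1, b15=1, b17=0, b18=0, b19=1, b20=0, b21=1, b22=0, b23=1, b24=1, b25=0, b26=0, b27=1, b28=0, b29=1, b30=1, b31=1.
p1 = XOR of data positions {3,5,7,9,11,13,15,17,19,21,23,25,27,29,31} = 0⊕0⊕1⊕1⊕0⊕1⊕1⊕0⊕1⊕1⊕1⊕0⊕1⊕1⊕1 = 0
p2 = XOR of data positions {3,6,7,10,11,14,15,18,19,22,23,26,27,30,31} = 0⊕0⊕1⊕0⊕0⊕1⊕1⊕0⊕1⊕0⊕1⊕0⊕1⊕1⊕1 = 0
p4 = XOR of data positions {5,6,7,12,13,14,15,20,21,22,23,28,29,30,31} = 0⊕0⊕1⊕1⊕1⊕1⊕1⊕0⊕1⊕0⊕1⊕0⊕1⊕1⊕1 = 0
p8 = XOR of data positions {9,10,11,12,13,14,15,24,25,26,27,28,29,30,31} = 1⊕0⊕0⊕1⊕1⊕1⊕1⊕1⊕0⊕0⊕1⊕0⊕1⊕1⊕1 = 0
p16 = XOR of data positions {17,18,19,20,21,22,23,24,25,26,27,28,29,30,31} = 0⊕0⊕1⊕0⊕1⊕0⊕1⊕1⊕0⊕0⊕1⊕0⊕1⊕1⊕1 = 0
Parity bits p1,p2,p4,p8,p16 = 00000

00000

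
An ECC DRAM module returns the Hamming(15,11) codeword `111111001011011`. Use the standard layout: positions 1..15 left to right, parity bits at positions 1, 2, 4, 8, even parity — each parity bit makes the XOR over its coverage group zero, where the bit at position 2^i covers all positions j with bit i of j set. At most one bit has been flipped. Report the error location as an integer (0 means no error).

8

s1: b1⊕b3⊕b5⊕b7⊕b9⊕b11⊕b13⊕b15 = 1⊕1⊕1⊕0⊕1⊕1⊕0⊕1 = 0
s2: b2⊕b3⊕b6⊕b7⊕b10⊕b11⊕b14⊕b15 = 1⊕1⊕1⊕0⊕0⊕1⊕1⊕1 = 0
s4: b4⊕b5⊕b6⊕b7⊕b12⊕b13⊕b14⊕b15 = 1⊕1⊕1⊕0⊕1⊕0⊕1⊕1 = 0
s8: b8⊕b9⊕b10⊕b11⊕b12⊕b13⊕b14⊕b15 = 0⊕1⊕0⊕1⊕1⊕0⊕1⊕1 = 1
Syndrome (s8...s1) = 1000 → position 8.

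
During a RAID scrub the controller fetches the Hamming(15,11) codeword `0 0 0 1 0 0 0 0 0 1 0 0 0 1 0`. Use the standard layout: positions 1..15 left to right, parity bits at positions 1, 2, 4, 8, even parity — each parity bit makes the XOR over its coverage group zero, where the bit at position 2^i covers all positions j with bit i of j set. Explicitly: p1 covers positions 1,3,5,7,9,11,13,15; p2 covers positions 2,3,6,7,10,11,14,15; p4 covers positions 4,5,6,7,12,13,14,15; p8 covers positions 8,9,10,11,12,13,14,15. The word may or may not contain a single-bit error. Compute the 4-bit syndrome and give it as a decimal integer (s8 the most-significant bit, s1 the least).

s1: b1⊕b3⊕b5⊕b7⊕b9⊕b11⊕b13⊕b15 = 0⊕0⊕0⊕0⊕0⊕0⊕0⊕0 = 0
s2: b2⊕b3⊕b6⊕b7⊕b10⊕b11⊕b14⊕b15 = 0⊕0⊕0⊕0⊕1⊕0⊕1⊕0 = 0
s4: b4⊕b5⊕b6⊕b7⊕b12⊕b13⊕b14⊕b15 = 1⊕0⊕0⊕0⊕0⊕0⊕1⊕0 = 0
s8: b8⊕b9⊕b10⊕b11⊕b12⊕b13⊕b14⊕b15 = 0⊕0⊕1⊕0⊕0⊕0⊕1⊕0 = 0
Syndrome (s8...s1) = 0000 → position 0 (no error).

0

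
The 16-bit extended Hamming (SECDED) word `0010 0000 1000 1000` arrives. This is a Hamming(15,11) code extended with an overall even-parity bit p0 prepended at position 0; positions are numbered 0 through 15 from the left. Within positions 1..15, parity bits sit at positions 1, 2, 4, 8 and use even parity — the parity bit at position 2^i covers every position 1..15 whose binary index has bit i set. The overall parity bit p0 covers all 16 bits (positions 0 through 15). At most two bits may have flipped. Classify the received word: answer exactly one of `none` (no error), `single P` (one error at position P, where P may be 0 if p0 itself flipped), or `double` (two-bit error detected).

single 6

s1: b1⊕b3⊕b5⊕b7⊕b9⊕b11⊕b13⊕b15 = 0⊕0⊕0⊕0⊕0⊕0⊕0⊕0 = 0
s2: b2⊕b3⊕b6⊕b7⊕b10⊕b11⊕b14⊕b15 = 1⊕0⊕0⊕0⊕0⊕0⊕0⊕0 = 1
s4: b4⊕b5⊕b6⊕b7⊕b12⊕b13⊕b14⊕b15 = 0⊕0⊕0⊕0⊕1⊕0⊕0⊕0 = 1
s8: b8⊕b9⊕b10⊕b11⊕b12⊕b13⊕b14⊕b15 = 1⊕0⊕0⊕0⊕1⊕0⊕0⊕0 = 0
Syndrome (s8...s1) = 0110 → position 6.
Overall parity (XOR of all 16 bits, including p0): 0⊕0⊕1⊕0⊕0⊕0⊕0⊕0⊕1⊕0⊕0⊕0⊕1⊕0⊕0⊕0 = 1
Overall=1, syndrome position=6 → single-bit error at position 6.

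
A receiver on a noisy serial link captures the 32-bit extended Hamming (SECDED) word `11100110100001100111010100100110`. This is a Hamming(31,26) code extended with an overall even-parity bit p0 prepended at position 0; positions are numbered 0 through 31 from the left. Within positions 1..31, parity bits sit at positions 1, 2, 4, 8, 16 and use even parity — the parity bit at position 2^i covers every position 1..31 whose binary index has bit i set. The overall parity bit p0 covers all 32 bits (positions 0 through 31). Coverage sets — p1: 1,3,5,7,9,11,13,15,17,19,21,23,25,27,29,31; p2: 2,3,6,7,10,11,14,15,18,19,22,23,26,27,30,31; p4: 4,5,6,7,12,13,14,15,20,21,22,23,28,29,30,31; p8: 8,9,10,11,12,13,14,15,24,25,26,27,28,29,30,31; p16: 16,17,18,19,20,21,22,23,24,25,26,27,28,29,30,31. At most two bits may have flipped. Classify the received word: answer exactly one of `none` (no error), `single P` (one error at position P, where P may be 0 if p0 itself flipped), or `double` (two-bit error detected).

none

s1: b1⊕b3⊕b5⊕b7⊕b9⊕b11⊕b13⊕b15⊕b17⊕b19⊕b21⊕b23⊕b25⊕b27⊕b29⊕b31 = 1⊕0⊕1⊕0⊕0⊕0⊕1⊕0⊕1⊕1⊕1⊕1⊕0⊕0⊕1⊕0 = 0
s2: b2⊕b3⊕b6⊕b7⊕b10⊕b11⊕b14⊕b15⊕b18⊕b19⊕b22⊕b23⊕b26⊕b27⊕b30⊕b31 = 1⊕0⊕1⊕0⊕0⊕0⊕1⊕0⊕1⊕1⊕0⊕1⊕1⊕0⊕1⊕0 = 0
s4: b4⊕b5⊕b6⊕b7⊕b12⊕b13⊕b14⊕b15⊕b20⊕b21⊕b22⊕b23⊕b28⊕b29⊕b30⊕b31 = 0⊕1⊕1⊕0⊕0⊕1⊕1⊕0⊕0⊕1⊕0⊕1⊕0⊕1⊕1⊕0 = 0
s8: b8⊕b9⊕b10⊕b11⊕b12⊕b13⊕b14⊕b15⊕b24⊕b25⊕b26⊕b27⊕b28⊕b29⊕b30⊕b31 = 1⊕0⊕0⊕0⊕0⊕1⊕1⊕0⊕0⊕0⊕1⊕0⊕0⊕1⊕1⊕0 = 0
s16: b16⊕b17⊕b18⊕b19⊕b20⊕b21⊕b22⊕b23⊕b24⊕b25⊕b26⊕b27⊕b28⊕b29⊕b30⊕b31 = 0⊕1⊕1⊕1⊕0⊕1⊕0⊕1⊕0⊕0⊕1⊕0⊕0⊕1⊕1⊕0 = 0
Syndrome (s16...s1) = 00000 → position 0 (no error).
Overall parity (XOR of all 32 bits, including p0): 1⊕1⊕1⊕0⊕0⊕1⊕1⊕0⊕1⊕0⊕0⊕0⊕0⊕1⊕1⊕0⊕0⊕1⊕1⊕1⊕0⊕1⊕0⊕1⊕0⊕0⊕1⊕0⊕0⊕1⊕1⊕0 = 0
Overall=0, syndrome position=0 → no error.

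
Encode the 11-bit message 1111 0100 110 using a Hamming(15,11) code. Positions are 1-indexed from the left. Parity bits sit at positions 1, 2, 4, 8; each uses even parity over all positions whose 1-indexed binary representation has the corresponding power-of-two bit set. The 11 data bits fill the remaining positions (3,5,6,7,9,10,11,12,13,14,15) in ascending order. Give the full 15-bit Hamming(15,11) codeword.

Place data bits at non-power-of-two positions: b3=1, b5=1, b6=1, b7=1, b9=0, b10=1, b11=0, b12=0, b13=1, b14=1, b15=0.
p1 = XOR of data positions {3,5,7,9,11,13,15} = 1⊕1⊕1⊕0⊕0⊕1⊕0 = 0
p2 = XOR of data positions {3,6,7,10,11,14,15} = 1⊕1⊕1⊕1⊕0⊕1⊕0 = 1
p4 = XOR of data positions {5,6,7,12,13,14,15} = 1⊕1⊕1⊕0⊕1⊕1⊕0 = 1
p8 = XOR of data positions {9,10,11,12,13,14,15} = 0⊕1⊕0⊕0⊕1⊕1⊕0 = 1
Codeword b1..b15 = 011111110100110

011111110100110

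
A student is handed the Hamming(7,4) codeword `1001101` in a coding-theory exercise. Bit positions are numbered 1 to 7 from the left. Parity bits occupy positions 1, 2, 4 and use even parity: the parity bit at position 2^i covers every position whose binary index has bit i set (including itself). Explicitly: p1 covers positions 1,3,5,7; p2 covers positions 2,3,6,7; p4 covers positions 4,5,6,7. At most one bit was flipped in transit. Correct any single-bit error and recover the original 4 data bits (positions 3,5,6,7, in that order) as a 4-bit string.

0100

s1: b1⊕b3⊕b5⊕b7 = 1⊕0⊕1⊕1 = 1
s2: b2⊕b3⊕b6⊕b7 = 0⊕0⊕0⊕1 = 1
s4: b4⊕b5⊕b6⊕b7 = 1⊕1⊕0⊕1 = 1
Syndrome (s4...s1) = 111 → position 7.
Flip bit 7: corrected codeword = 1001100
Data bits at positions 3,5,6,7: 0100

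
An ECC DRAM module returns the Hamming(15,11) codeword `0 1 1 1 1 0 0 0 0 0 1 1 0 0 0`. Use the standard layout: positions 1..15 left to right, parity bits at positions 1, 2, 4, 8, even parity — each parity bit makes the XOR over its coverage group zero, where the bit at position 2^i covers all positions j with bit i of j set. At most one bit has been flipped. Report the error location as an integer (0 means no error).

s1: b1⊕b3⊕b5⊕b7⊕b9⊕b11⊕b13⊕b15 = 0⊕1⊕1⊕0⊕0⊕1⊕0⊕0 = 1
s2: b2⊕b3⊕b6⊕b7⊕b10⊕b11⊕b14⊕b15 = 1⊕1⊕0⊕0⊕0⊕1⊕0⊕0 = 1
s4: b4⊕b5⊕b6⊕b7⊕b12⊕b13⊕b14⊕b15 = 1⊕1⊕0⊕0⊕1⊕0⊕0⊕0 = 1
s8: b8⊕b9⊕b10⊕b11⊕b12⊕b13⊕b14⊕b15 = 0⊕0⊕0⊕1⊕1⊕0⊕0⊕0 = 0
Syndrome (s8...s1) = 0111 → position 7.

7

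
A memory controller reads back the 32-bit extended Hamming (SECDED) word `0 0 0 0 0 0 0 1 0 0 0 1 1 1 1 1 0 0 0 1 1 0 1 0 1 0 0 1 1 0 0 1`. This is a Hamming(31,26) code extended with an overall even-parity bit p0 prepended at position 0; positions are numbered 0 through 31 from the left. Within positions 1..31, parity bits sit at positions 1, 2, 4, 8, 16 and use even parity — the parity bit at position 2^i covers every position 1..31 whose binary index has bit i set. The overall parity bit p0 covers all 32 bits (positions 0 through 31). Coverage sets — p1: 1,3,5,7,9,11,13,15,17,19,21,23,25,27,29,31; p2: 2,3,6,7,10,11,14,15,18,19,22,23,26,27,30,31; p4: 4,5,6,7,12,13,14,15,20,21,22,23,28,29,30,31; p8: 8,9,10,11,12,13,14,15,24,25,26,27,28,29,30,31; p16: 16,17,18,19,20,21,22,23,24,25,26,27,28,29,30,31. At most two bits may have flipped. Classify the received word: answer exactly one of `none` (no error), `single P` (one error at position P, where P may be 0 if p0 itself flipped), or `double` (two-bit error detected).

s1: b1⊕b3⊕b5⊕b7⊕b9⊕b11⊕b13⊕b15⊕b17⊕b19⊕b21⊕b23⊕b25⊕b27⊕b29⊕b31 = 0⊕0⊕0⊕1⊕0⊕1⊕1⊕1⊕0⊕1⊕0⊕0⊕0⊕1⊕0⊕1 = 1
s2: b2⊕b3⊕b6⊕b7⊕b10⊕b11⊕b14⊕b15⊕b18⊕b19⊕b22⊕b23⊕b26⊕b27⊕b30⊕b31 = 0⊕0⊕0⊕1⊕0⊕1⊕1⊕1⊕0⊕1⊕1⊕0⊕0⊕1⊕0⊕1 = 0
s4: b4⊕b5⊕b6⊕b7⊕b12⊕b13⊕b14⊕b15⊕b20⊕b21⊕b22⊕b23⊕b28⊕b29⊕b30⊕b31 = 0⊕0⊕0⊕1⊕1⊕1⊕1⊕1⊕1⊕0⊕1⊕0⊕1⊕0⊕0⊕1 = 1
s8: b8⊕b9⊕b10⊕b11⊕b12⊕b13⊕b14⊕b15⊕b24⊕b25⊕b26⊕b27⊕b28⊕b29⊕b30⊕b31 = 0⊕0⊕0⊕1⊕1⊕1⊕1⊕1⊕1⊕0⊕0⊕1⊕1⊕0⊕0⊕1 = 1
s16: b16⊕b17⊕b18⊕b19⊕b20⊕b21⊕b22⊕b23⊕b24⊕b25⊕b26⊕b27⊕b28⊕b29⊕b30⊕b31 = 0⊕0⊕0⊕1⊕1⊕0⊕1⊕0⊕1⊕0⊕0⊕1⊕1⊕0⊕0⊕1 = 1
Syndrome (s16...s1) = 11101 → position 29.
Overall parity (XOR of all 32 bits, including p0): 0⊕0⊕0⊕0⊕0⊕0⊕0⊕1⊕0⊕0⊕0⊕1⊕1⊕1⊕1⊕1⊕0⊕0⊕0⊕1⊕1⊕0⊕1⊕0⊕1⊕0⊕0⊕1⊕1⊕0⊕0⊕1 = 1
Overall=1, syndrome position=29 → single-bit error at position 29.

single 29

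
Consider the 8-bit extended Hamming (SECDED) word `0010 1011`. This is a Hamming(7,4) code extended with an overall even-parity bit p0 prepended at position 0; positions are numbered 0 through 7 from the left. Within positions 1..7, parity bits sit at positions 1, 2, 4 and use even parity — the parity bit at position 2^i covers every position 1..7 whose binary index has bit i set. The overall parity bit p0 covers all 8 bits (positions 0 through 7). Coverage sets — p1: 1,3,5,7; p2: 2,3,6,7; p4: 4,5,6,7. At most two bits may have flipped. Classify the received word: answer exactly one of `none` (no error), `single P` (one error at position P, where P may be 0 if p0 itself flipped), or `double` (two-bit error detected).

double

s1: b1⊕b3⊕b5⊕b7 = 0⊕0⊕0⊕1 = 1
s2: b2⊕b3⊕b6⊕b7 = 1⊕0⊕1⊕1 = 1
s4: b4⊕b5⊕b6⊕b7 = 1⊕0⊕1⊕1 = 1
Syndrome (s4...s1) = 111 → position 7.
Overall parity (XOR of all 8 bits, including p0): 0⊕0⊕1⊕0⊕1⊕0⊕1⊕1 = 0
Overall=0, syndrome position=7 → double-bit error detected (uncorrectable).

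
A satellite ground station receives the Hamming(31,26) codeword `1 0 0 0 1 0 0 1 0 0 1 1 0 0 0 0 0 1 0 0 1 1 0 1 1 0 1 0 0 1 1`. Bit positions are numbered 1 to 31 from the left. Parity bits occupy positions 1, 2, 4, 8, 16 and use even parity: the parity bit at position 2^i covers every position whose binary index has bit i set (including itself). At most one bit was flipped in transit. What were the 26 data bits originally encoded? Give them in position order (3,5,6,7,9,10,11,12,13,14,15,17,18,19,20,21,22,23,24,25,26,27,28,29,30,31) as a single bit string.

s1: b1⊕b3⊕b5⊕b7⊕b9⊕b11⊕b13⊕b15⊕b17⊕b19⊕b21⊕b23⊕b25⊕b27⊕b29⊕b31 = 1⊕0⊕1⊕0⊕0⊕1⊕0⊕0⊕0⊕0⊕1⊕0⊕1⊕1⊕0⊕1 = 1
s2: b2⊕b3⊕b6⊕b7⊕b10⊕b11⊕b14⊕b15⊕b18⊕b19⊕b22⊕b23⊕b26⊕b27⊕b30⊕b31 = 0⊕0⊕0⊕0⊕0⊕1⊕0⊕0⊕1⊕0⊕1⊕0⊕0⊕1⊕1⊕1 = 0
s4: b4⊕b5⊕b6⊕b7⊕b12⊕b13⊕b14⊕b15⊕b20⊕b21⊕b22⊕b23⊕b28⊕b29⊕b30⊕b31 = 0⊕1⊕0⊕0⊕1⊕0⊕0⊕0⊕0⊕1⊕1⊕0⊕0⊕0⊕1⊕1 = 0
s8: b8⊕b9⊕b10⊕b11⊕b12⊕b13⊕b14⊕b15⊕b24⊕b25⊕b26⊕b27⊕b28⊕b29⊕b30⊕b31 = 1⊕0⊕0⊕1⊕1⊕0⊕0⊕0⊕1⊕1⊕0⊕1⊕0⊕0⊕1⊕1 = 0
s16: b16⊕b17⊕b18⊕b19⊕b20⊕b21⊕b22⊕b23⊕b24⊕b25⊕b26⊕b27⊕b28⊕b29⊕b30⊕b31 = 0⊕0⊕1⊕0⊕0⊕1⊕1⊕0⊕1⊕1⊕0⊕1⊕0⊕0⊕1⊕1 = 0
Syndrome (s16...s1) = 00001 → position 1.
Flip bit 1: corrected codeword = 0000100100110000010011011010011
Data bits at positions 3,5,6,7,9,10,11,12,13,14,15,17,18,19,20,21,22,23,24,25,26,27,28,29,30,31: 01000011000010011011010011

01000011000010011011010011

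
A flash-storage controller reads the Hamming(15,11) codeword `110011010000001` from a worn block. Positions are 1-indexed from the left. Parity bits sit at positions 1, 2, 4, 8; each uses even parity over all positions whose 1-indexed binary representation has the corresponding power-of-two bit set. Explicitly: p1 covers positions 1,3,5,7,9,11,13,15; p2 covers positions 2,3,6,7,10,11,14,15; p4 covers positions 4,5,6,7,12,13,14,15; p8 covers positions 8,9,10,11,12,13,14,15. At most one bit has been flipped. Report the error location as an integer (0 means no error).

s1: b1⊕b3⊕b5⊕b7⊕b9⊕b11⊕b13⊕b15 = 1⊕0⊕1⊕0⊕0⊕0⊕0⊕1 = 1
s2: b2⊕b3⊕b6⊕b7⊕b10⊕b11⊕b14⊕b15 = 1⊕0⊕1⊕0⊕0⊕0⊕0⊕1 = 1
s4: b4⊕b5⊕b6⊕b7⊕b12⊕b13⊕b14⊕b15 = 0⊕1⊕1⊕0⊕0⊕0⊕0⊕1 = 1
s8: b8⊕b9⊕b10⊕b11⊕b12⊕b13⊕b14⊕b15 = 1⊕0⊕0⊕0⊕0⊕0⊕0⊕1 = 0
Syndrome (s8...s1) = 0111 → position 7.

7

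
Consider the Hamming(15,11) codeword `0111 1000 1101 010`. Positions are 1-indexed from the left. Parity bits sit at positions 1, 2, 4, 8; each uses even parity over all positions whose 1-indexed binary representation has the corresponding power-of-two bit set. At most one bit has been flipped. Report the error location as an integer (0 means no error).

s1: b1⊕b3⊕b5⊕b7⊕b9⊕b11⊕b13⊕b15 = 0⊕1⊕1⊕0⊕1⊕0⊕0⊕0 = 1
s2: b2⊕b3⊕b6⊕b7⊕b10⊕b11⊕b14⊕b15 = 1⊕1⊕0⊕0⊕1⊕0⊕1⊕0 = 0
s4: b4⊕b5⊕b6⊕b7⊕b12⊕b13⊕b14⊕b15 = 1⊕1⊕0⊕0⊕1⊕0⊕1⊕0 = 0
s8: b8⊕b9⊕b10⊕b11⊕b12⊕b13⊕b14⊕b15 = 0⊕1⊕1⊕0⊕1⊕0⊕1⊕0 = 0
Syndrome (s8...s1) = 0001 → position 1.

1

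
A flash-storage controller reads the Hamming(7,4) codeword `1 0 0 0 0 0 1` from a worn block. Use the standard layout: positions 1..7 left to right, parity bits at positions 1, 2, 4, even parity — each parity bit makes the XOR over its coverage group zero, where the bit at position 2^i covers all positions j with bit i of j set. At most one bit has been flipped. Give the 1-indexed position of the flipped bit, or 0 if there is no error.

6

s1: b1⊕b3⊕b5⊕b7 = 1⊕0⊕0⊕1 = 0
s2: b2⊕b3⊕b6⊕b7 = 0⊕0⊕0⊕1 = 1
s4: b4⊕b5⊕b6⊕b7 = 0⊕0⊕0⊕1 = 1
Syndrome (s4...s1) = 110 → position 6.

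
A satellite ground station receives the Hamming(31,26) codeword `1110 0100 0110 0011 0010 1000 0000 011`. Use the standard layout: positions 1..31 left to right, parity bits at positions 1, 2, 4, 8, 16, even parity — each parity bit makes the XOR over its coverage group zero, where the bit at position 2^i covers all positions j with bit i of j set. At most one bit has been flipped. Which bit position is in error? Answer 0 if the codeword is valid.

s1: b1⊕b3⊕b5⊕b7⊕b9⊕b11⊕b13⊕b15⊕b17⊕b19⊕b21⊕b23⊕b25⊕b27⊕b29⊕b31 = 1⊕1⊕0⊕0⊕0⊕1⊕0⊕1⊕0⊕1⊕1⊕0⊕0⊕0⊕0⊕1 = 1
s2: b2⊕b3⊕b6⊕b7⊕b10⊕b11⊕b14⊕b15⊕b18⊕b19⊕b22⊕b23⊕b26⊕b27⊕b30⊕b31 = 1⊕1⊕1⊕0⊕1⊕1⊕0⊕1⊕0⊕1⊕0⊕0⊕0⊕0⊕1⊕1 = 1
s4: b4⊕b5⊕b6⊕b7⊕b12⊕b13⊕b14⊕b15⊕b20⊕b21⊕b22⊕b23⊕b28⊕b29⊕b30⊕b31 = 0⊕0⊕1⊕0⊕0⊕0⊕0⊕1⊕0⊕1⊕0⊕0⊕0⊕0⊕1⊕1 = 1
s8: b8⊕b9⊕b10⊕b11⊕b12⊕b13⊕b14⊕b15⊕b24⊕b25⊕b26⊕b27⊕b28⊕b29⊕b30⊕b31 = 0⊕0⊕1⊕1⊕0⊕0⊕0⊕1⊕0⊕0⊕0⊕0⊕0⊕0⊕1⊕1 = 1
s16: b16⊕b17⊕b18⊕b19⊕b20⊕b21⊕b22⊕b23⊕b24⊕b25⊕b26⊕b27⊕b28⊕b29⊕b30⊕b31 = 1⊕0⊕0⊕1⊕0⊕1⊕0⊕0⊕0⊕0⊕0⊕0⊕0⊕0⊕1⊕1 = 1
Syndrome (s16...s1) = 11111 → position 31.

31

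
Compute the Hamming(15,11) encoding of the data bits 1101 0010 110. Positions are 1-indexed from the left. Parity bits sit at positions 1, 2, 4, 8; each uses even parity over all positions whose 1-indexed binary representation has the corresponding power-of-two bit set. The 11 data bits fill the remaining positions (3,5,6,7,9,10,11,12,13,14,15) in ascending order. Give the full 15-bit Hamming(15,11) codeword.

Place data bits at non-power-of-two positions: b3=1, b5=1, b6=0, b7=1, b9=0, b10=0, b11=1, b12=0, b13=1, b14=1, b15=0.
p1 = XOR of data positions {3,5,7,9,11,13,15} = 1⊕1⊕1⊕0⊕1⊕1⊕0 = 1
p2 = XOR of data positions {3,6,7,10,11,14,15} = 1⊕0⊕1⊕0⊕1⊕1⊕0 = 0
p4 = XOR of data positions {5,6,7,12,13,14,15} = 1⊕0⊕1⊕0⊕1⊕1⊕0 = 0
p8 = XOR of data positions {9,10,11,12,13,14,15} = 0⊕0⊕1⊕0⊕1⊕1⊕0 = 1
Codeword b1..b15 = 101010110010110

101010110010110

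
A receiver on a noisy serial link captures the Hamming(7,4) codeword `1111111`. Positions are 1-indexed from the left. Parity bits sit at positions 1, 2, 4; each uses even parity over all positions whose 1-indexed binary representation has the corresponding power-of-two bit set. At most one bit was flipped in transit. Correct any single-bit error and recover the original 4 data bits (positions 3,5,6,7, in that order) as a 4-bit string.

1111

s1: b1⊕b3⊕b5⊕b7 = 1⊕1⊕1⊕1 = 0
s2: b2⊕b3⊕b6⊕b7 = 1⊕1⊕1⊕1 = 0
s4: b4⊕b5⊕b6⊕b7 = 1⊕1⊕1⊕1 = 0
Syndrome (s4...s1) = 000 → position 0 (no error).
No correction needed.
Data bits at positions 3,5,6,7: 1111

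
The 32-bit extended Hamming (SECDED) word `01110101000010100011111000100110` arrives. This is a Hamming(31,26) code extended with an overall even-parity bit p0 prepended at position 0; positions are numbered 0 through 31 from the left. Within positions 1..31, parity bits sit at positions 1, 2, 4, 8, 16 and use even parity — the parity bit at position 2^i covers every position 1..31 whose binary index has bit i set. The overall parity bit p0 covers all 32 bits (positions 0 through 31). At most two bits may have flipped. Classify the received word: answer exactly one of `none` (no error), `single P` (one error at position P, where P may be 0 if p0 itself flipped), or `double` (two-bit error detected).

s1: b1⊕b3⊕b5⊕b7⊕b9⊕b11⊕b13⊕b15⊕b17⊕b19⊕b21⊕b23⊕b25⊕b27⊕b29⊕b31 = 1⊕1⊕1⊕1⊕0⊕0⊕0⊕0⊕0⊕1⊕1⊕0⊕0⊕0⊕1⊕0 = 1
s2: b2⊕b3⊕b6⊕b7⊕b10⊕b11⊕b14⊕b15⊕b18⊕b19⊕b22⊕b23⊕b26⊕b27⊕b30⊕b31 = 1⊕1⊕0⊕1⊕0⊕0⊕1⊕0⊕1⊕1⊕1⊕0⊕1⊕0⊕1⊕0 = 1
s4: b4⊕b5⊕b6⊕b7⊕b12⊕b13⊕b14⊕b15⊕b20⊕b21⊕b22⊕b23⊕b28⊕b29⊕b30⊕b31 = 0⊕1⊕0⊕1⊕1⊕0⊕1⊕0⊕1⊕1⊕1⊕0⊕0⊕1⊕1⊕0 = 1
s8: b8⊕b9⊕b10⊕b11⊕b12⊕b13⊕b14⊕b15⊕b24⊕b25⊕b26⊕b27⊕b28⊕b29⊕b30⊕b31 = 0⊕0⊕0⊕0⊕1⊕0⊕1⊕0⊕0⊕0⊕1⊕0⊕0⊕1⊕1⊕0 = 1
s16: b16⊕b17⊕b18⊕b19⊕b20⊕b21⊕b22⊕b23⊕b24⊕b25⊕b26⊕b27⊕b28⊕b29⊕b30⊕b31 = 0⊕0⊕1⊕1⊕1⊕1⊕1⊕0⊕0⊕0⊕1⊕0⊕0⊕1⊕1⊕0 = 0
Syndrome (s16...s1) = 01111 → position 15.
Overall parity (XOR of all 32 bits, including p0): 0⊕1⊕1⊕1⊕0⊕1⊕0⊕1⊕0⊕0⊕0⊕0⊕1⊕0⊕1⊕0⊕0⊕0⊕1⊕1⊕1⊕1⊕1⊕0⊕0⊕0⊕1⊕0⊕0⊕1⊕1⊕0 = 1
Overall=1, syndrome position=15 → single-bit error at position 15.

single 15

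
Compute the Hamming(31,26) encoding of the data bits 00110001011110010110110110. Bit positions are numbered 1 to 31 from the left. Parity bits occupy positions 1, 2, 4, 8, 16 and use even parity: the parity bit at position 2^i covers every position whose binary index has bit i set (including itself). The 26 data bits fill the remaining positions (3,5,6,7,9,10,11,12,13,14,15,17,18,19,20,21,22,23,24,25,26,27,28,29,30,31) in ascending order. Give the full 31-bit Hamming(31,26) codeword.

1101011000010111110010110110110

Place data bits at non-power-of-two positions: b3=0, b5=0, b6=1, b7=1, b9=0, b10=0, b11=0, b12=1, b13=0, b14=1, b15=1, b17=1, b18=1, b19=0, b20=0, b21=1, b22=0, b23=1, b24=1, b25=0, b26=1, b27=1, b28=0, b29=1, b30=1, b31=0.
p1 = XOR of data positions {3,5,7,9,11,13,15,17,19,21,23,25,27,29,31} = 0⊕0⊕1⊕0⊕0⊕0⊕1⊕1⊕0⊕1⊕1⊕0⊕1⊕1⊕0 = 1
p2 = XOR of data positions {3,6,7,10,11,14,15,18,19,22,23,26,27,30,31} = 0⊕1⊕1⊕0⊕0⊕1⊕1⊕1⊕0⊕0⊕1⊕1⊕1⊕1⊕0 = 1
p4 = XOR of data positions {5,6,7,12,13,14,15,20,21,22,23,28,29,30,31} = 0⊕1⊕1⊕1⊕0⊕1⊕1⊕0⊕1⊕0⊕1⊕0⊕1⊕1⊕0 = 1
p8 = XOR of data positions {9,10,11,12,13,14,15,24,25,26,27,28,29,30,31} = 0⊕0⊕0⊕1⊕0⊕1⊕1⊕1⊕0⊕1⊕1⊕0⊕1⊕1⊕0 = 0
p16 = XOR of data positions {17,18,19,20,21,22,23,24,25,26,27,28,29,30,31} = 1⊕1⊕0⊕0⊕1⊕0⊕1⊕1⊕0⊕1⊕1⊕0⊕1⊕1⊕0 = 1
Codeword b1..b31 = 1101011000010111110010110110110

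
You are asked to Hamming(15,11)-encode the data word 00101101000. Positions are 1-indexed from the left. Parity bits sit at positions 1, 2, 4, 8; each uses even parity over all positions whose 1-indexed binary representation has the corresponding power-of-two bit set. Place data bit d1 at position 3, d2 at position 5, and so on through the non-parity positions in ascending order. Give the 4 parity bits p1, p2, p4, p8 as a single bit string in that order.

1001

Place data bits at non-power-of-two positions: b3=0, b5=0, b6=1, b7=0, b9=1, b10=1, b11=0, b12=1, b13=0, b14=0, b15=0.
p1 = XOR of data positions {3,5,7,9,11,13,15} = 0⊕0⊕0⊕1⊕0⊕0⊕0 = 1
p2 = XOR of data positions {3,6,7,10,11,14,15} = 0⊕1⊕0⊕1⊕0⊕0⊕0 = 0
p4 = XOR of data positions {5,6,7,12,13,14,15} = 0⊕1⊕0⊕1⊕0⊕0⊕0 = 0
p8 = XOR of data positions {9,10,11,12,13,14,15} = 1⊕1⊕0⊕1⊕0⊕0⊕0 = 1
Parity bits p1,p2,p4,p8 = 1001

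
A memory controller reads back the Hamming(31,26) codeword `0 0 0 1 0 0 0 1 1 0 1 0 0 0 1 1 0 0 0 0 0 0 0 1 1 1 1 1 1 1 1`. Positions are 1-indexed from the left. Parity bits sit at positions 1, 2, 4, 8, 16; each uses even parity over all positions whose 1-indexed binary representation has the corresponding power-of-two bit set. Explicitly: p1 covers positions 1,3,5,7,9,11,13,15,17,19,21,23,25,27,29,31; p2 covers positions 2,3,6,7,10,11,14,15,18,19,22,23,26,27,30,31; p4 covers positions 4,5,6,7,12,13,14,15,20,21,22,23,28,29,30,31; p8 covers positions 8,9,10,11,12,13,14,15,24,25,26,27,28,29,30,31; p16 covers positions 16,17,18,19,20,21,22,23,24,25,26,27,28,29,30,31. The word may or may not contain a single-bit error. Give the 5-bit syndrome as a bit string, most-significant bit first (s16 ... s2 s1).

s1: b1⊕b3⊕b5⊕b7⊕b9⊕b11⊕b13⊕b15⊕b17⊕b19⊕b21⊕b23⊕b25⊕b27⊕b29⊕b31 = 0⊕0⊕0⊕0⊕1⊕1⊕0⊕1⊕0⊕0⊕0⊕0⊕1⊕1⊕1⊕1 = 1
s2: b2⊕b3⊕b6⊕b7⊕b10⊕b11⊕b14⊕b15⊕b18⊕b19⊕b22⊕b23⊕b26⊕b27⊕b30⊕b31 = 0⊕0⊕0⊕0⊕0⊕1⊕0⊕1⊕0⊕0⊕0⊕0⊕1⊕1⊕1⊕1 = 0
s4: b4⊕b5⊕b6⊕b7⊕b12⊕b13⊕b14⊕b15⊕b20⊕b21⊕b22⊕b23⊕b28⊕b29⊕b30⊕b31 = 1⊕0⊕0⊕0⊕0⊕0⊕0⊕1⊕0⊕0⊕0⊕0⊕1⊕1⊕1⊕1 = 0
s8: b8⊕b9⊕b10⊕b11⊕b12⊕b13⊕b14⊕b15⊕b24⊕b25⊕b26⊕b27⊕b28⊕b29⊕b30⊕b31 = 1⊕1⊕0⊕1⊕0⊕0⊕0⊕1⊕1⊕1⊕1⊕1⊕1⊕1⊕1⊕1 = 0
s16: b16⊕b17⊕b18⊕b19⊕b20⊕b21⊕b22⊕b23⊕b24⊕b25⊕b26⊕b27⊕b28⊕b29⊕b30⊕b31 = 1⊕0⊕0⊕0⊕0⊕0⊕0⊕0⊕1⊕1⊕1⊕1⊕1⊕1⊕1⊕1 = 1
Syndrome (s16...s1) = 10001 → position 17.

10001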